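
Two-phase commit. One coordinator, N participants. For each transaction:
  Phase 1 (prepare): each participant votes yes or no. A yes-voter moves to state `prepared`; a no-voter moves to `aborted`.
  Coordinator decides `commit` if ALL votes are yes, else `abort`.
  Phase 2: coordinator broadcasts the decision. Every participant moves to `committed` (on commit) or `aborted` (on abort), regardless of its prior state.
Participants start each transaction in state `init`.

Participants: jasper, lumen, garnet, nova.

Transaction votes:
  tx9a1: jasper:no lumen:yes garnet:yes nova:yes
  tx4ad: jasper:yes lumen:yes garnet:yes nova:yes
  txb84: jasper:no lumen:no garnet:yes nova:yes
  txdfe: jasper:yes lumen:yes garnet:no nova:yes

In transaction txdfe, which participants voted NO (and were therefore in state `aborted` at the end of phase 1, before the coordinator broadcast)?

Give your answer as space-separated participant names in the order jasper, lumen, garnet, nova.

Txn txdfe phase 1: jasper yes -> prepared; lumen yes -> prepared; garnet no -> aborted; nova yes -> prepared

Answer: garnet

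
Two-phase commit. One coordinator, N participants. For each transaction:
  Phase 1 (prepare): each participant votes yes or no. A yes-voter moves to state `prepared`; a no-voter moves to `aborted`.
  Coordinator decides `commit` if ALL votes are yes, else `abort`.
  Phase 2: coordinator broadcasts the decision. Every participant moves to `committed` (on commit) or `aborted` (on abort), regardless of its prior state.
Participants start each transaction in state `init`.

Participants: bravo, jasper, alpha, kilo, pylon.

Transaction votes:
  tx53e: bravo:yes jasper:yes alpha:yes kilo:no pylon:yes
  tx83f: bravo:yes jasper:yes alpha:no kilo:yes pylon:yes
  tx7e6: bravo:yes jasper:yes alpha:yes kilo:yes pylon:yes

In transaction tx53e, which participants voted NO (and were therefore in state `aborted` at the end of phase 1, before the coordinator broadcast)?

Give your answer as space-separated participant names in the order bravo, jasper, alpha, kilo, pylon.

Answer: kilo

Derivation:
Txn tx53e phase 1: bravo yes -> prepared; jasper yes -> prepared; alpha yes -> prepared; kilo no -> aborted; pylon yes -> prepared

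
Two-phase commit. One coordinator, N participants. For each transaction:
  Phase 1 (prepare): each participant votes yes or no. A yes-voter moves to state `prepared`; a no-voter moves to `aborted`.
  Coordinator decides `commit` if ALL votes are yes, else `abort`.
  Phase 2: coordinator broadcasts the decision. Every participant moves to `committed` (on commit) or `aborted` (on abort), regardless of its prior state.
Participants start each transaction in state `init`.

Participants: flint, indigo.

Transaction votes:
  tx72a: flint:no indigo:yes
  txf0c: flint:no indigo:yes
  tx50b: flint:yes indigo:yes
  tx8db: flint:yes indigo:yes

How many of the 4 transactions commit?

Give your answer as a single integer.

Answer: 2

Derivation:
tx72a: no from flint -> abort (commits=0)
txf0c: no from flint -> abort (commits=0)
tx50b: all yes -> commit (commits=1)
tx8db: all yes -> commit (commits=2)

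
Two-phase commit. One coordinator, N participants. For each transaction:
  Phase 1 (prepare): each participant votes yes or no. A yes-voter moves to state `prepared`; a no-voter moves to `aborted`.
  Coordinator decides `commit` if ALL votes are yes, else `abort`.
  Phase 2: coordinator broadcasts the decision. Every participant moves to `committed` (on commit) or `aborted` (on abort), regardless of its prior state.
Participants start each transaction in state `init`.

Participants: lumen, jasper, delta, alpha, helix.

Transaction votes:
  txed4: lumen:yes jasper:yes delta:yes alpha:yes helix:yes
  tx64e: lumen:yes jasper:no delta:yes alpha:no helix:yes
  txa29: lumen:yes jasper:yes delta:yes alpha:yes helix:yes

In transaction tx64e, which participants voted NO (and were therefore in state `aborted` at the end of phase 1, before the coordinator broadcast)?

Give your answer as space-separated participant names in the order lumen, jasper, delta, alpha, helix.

Txn tx64e phase 1: lumen yes -> prepared; jasper no -> aborted; delta yes -> prepared; alpha no -> aborted; helix yes -> prepared

Answer: jasper alpha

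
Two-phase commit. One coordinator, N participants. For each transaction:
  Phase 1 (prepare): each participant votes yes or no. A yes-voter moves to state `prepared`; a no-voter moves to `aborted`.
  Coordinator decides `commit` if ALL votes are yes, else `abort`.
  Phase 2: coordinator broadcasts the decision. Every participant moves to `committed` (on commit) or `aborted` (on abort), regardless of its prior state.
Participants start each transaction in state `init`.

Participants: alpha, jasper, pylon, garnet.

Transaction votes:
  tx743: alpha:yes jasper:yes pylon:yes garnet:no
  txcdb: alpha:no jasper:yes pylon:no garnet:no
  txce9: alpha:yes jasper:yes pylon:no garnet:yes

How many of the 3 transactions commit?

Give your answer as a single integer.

tx743: no from garnet -> abort (commits=0)
txcdb: no from alpha, pylon, garnet -> abort (commits=0)
txce9: no from pylon -> abort (commits=0)

Answer: 0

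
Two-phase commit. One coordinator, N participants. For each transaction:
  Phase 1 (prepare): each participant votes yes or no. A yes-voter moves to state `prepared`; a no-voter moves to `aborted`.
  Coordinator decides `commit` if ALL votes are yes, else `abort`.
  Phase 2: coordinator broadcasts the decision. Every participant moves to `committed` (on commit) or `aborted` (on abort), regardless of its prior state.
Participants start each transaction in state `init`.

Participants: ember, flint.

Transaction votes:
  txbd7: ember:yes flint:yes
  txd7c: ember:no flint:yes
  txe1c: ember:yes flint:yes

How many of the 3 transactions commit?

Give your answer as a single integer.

Answer: 2

Derivation:
txbd7: all yes -> commit (commits=1)
txd7c: no from ember -> abort (commits=1)
txe1c: all yes -> commit (commits=2)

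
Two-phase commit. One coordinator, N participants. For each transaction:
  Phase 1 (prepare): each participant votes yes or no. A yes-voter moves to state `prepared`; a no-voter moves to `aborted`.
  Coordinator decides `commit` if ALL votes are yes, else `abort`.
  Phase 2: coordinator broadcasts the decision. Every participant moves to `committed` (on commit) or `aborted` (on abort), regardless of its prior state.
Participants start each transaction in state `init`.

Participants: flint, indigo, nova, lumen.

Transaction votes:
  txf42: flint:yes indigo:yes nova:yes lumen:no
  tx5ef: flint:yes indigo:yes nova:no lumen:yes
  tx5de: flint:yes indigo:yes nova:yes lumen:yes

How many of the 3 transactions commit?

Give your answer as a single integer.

Answer: 1

Derivation:
txf42: no from lumen -> abort (commits=0)
tx5ef: no from nova -> abort (commits=0)
tx5de: all yes -> commit (commits=1)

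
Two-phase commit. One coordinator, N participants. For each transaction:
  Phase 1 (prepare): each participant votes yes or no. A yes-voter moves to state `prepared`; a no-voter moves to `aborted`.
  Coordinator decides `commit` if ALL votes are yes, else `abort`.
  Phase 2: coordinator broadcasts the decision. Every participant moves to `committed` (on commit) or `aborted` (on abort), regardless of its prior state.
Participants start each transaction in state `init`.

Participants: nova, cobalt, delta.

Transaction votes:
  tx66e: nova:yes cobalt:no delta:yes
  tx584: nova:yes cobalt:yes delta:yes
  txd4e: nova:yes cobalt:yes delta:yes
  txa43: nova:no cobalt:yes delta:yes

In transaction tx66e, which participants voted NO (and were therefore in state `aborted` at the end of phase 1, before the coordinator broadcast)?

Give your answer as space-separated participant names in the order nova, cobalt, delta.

Txn tx66e phase 1: nova yes -> prepared; cobalt no -> aborted; delta yes -> prepared

Answer: cobalt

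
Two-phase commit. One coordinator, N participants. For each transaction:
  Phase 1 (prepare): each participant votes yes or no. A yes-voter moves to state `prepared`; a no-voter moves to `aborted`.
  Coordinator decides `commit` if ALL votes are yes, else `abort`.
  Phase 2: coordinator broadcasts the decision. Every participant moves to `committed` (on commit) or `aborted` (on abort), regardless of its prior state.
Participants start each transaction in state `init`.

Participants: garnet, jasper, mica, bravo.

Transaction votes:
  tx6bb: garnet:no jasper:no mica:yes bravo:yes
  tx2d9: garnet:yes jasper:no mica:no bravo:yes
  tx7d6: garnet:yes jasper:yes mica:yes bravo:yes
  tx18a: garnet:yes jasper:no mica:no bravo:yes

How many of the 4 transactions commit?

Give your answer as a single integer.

tx6bb: no from garnet, jasper -> abort (commits=0)
tx2d9: no from jasper, mica -> abort (commits=0)
tx7d6: all yes -> commit (commits=1)
tx18a: no from jasper, mica -> abort (commits=1)

Answer: 1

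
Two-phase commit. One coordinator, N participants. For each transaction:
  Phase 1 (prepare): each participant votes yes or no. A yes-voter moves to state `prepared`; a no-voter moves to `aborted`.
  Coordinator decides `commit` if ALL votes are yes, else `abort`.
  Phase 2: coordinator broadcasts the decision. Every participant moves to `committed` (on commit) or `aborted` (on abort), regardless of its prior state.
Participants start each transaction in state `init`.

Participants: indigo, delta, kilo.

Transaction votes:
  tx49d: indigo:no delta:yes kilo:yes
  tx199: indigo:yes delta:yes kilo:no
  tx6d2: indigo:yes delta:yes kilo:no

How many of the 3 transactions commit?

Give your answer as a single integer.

Answer: 0

Derivation:
tx49d: no from indigo -> abort (commits=0)
tx199: no from kilo -> abort (commits=0)
tx6d2: no from kilo -> abort (commits=0)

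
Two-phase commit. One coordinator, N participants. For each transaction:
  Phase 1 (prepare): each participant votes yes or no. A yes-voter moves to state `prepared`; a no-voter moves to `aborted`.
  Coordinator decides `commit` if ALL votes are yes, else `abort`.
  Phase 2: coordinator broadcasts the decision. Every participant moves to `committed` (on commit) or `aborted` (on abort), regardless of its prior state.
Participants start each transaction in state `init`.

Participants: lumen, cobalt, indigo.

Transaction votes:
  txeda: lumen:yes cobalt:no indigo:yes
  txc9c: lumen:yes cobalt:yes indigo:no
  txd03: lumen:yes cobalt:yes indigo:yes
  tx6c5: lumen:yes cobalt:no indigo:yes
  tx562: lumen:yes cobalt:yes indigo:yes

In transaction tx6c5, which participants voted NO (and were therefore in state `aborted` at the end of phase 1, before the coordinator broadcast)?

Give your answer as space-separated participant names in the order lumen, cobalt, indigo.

Txn tx6c5 phase 1: lumen yes -> prepared; cobalt no -> aborted; indigo yes -> prepared

Answer: cobalt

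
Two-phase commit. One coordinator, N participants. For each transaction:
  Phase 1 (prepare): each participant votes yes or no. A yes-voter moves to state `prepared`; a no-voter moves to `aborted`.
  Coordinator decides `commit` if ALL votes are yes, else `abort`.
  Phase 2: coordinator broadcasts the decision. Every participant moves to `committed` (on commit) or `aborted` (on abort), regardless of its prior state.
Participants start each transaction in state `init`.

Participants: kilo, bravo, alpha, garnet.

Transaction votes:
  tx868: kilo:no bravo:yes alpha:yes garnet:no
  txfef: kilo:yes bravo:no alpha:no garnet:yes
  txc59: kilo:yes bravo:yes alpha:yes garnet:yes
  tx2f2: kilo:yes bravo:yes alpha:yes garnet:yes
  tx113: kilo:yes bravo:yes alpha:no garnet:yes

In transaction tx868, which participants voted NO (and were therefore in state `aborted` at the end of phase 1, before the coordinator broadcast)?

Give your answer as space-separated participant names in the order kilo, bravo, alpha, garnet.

Answer: kilo garnet

Derivation:
Txn tx868 phase 1: kilo no -> aborted; bravo yes -> prepared; alpha yes -> prepared; garnet no -> aborted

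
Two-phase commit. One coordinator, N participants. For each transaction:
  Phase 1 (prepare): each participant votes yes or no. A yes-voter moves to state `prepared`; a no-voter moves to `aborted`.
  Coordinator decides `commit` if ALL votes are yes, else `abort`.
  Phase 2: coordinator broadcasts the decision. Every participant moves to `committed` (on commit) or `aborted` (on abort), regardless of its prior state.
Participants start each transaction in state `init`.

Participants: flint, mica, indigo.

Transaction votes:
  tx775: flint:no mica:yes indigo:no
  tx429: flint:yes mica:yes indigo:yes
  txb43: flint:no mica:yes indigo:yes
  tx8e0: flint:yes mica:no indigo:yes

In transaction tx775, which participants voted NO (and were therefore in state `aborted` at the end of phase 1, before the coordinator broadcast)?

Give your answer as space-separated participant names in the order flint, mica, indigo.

Txn tx775 phase 1: flint no -> aborted; mica yes -> prepared; indigo no -> aborted

Answer: flint indigo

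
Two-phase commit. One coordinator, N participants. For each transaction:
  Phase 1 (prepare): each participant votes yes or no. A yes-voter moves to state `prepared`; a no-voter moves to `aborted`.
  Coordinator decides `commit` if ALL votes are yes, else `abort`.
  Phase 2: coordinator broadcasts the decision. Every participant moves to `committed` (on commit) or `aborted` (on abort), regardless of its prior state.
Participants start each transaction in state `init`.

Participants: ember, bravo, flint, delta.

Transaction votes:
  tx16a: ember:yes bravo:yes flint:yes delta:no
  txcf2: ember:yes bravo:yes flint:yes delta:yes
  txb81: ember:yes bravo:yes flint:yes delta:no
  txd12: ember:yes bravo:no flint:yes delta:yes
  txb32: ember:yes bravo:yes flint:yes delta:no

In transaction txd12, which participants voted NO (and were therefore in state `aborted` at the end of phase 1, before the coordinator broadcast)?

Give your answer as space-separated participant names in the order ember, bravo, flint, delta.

Txn txd12 phase 1: ember yes -> prepared; bravo no -> aborted; flint yes -> prepared; delta yes -> prepared

Answer: bravo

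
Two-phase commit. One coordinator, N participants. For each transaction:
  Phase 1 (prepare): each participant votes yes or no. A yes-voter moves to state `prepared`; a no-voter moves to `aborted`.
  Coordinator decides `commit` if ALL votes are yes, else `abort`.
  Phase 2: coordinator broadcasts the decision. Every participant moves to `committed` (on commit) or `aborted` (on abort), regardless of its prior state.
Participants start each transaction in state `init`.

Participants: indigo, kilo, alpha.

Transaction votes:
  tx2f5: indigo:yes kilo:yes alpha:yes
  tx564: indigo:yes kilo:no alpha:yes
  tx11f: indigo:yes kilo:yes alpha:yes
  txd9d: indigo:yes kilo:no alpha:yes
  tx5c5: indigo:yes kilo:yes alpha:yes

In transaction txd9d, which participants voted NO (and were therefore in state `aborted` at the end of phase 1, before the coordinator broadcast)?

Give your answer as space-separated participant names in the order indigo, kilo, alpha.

Txn txd9d phase 1: indigo yes -> prepared; kilo no -> aborted; alpha yes -> prepared

Answer: kilo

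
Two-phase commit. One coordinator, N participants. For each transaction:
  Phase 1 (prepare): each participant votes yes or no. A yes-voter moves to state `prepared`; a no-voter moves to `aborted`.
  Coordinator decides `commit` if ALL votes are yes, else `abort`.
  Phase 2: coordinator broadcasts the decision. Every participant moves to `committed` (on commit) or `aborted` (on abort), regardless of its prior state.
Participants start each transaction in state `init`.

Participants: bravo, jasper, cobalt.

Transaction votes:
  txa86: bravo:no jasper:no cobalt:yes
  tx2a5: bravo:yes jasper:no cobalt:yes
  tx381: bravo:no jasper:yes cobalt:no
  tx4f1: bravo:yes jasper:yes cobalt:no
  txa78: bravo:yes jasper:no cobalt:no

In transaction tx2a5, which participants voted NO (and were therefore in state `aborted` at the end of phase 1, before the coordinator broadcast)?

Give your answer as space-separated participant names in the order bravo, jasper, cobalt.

Txn tx2a5 phase 1: bravo yes -> prepared; jasper no -> aborted; cobalt yes -> prepared

Answer: jasper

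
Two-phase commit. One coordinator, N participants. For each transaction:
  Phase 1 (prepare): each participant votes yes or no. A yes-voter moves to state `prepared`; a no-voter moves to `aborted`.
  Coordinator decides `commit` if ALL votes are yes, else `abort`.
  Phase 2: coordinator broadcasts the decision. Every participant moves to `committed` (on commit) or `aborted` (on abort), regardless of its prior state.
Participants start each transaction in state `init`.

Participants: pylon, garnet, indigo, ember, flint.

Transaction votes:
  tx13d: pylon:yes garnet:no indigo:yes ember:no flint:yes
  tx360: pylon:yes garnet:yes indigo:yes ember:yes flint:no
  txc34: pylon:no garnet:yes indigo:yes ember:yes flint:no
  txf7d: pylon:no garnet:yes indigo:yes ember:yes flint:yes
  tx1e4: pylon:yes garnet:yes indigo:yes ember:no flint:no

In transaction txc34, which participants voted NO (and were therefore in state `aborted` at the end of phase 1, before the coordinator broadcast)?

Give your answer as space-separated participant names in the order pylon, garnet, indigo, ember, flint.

Answer: pylon flint

Derivation:
Txn txc34 phase 1: pylon no -> aborted; garnet yes -> prepared; indigo yes -> prepared; ember yes -> prepared; flint no -> aborted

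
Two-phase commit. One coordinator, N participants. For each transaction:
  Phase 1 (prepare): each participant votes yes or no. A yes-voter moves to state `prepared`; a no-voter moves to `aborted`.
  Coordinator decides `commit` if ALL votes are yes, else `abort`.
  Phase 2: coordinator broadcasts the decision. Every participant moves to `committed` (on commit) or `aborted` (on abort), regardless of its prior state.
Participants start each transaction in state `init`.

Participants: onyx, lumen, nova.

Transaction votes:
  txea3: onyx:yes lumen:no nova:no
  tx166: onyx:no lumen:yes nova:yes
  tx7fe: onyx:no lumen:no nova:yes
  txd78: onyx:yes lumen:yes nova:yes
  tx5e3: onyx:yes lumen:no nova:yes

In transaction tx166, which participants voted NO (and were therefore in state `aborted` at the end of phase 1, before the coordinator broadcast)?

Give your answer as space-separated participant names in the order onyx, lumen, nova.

Txn tx166 phase 1: onyx no -> aborted; lumen yes -> prepared; nova yes -> prepared

Answer: onyx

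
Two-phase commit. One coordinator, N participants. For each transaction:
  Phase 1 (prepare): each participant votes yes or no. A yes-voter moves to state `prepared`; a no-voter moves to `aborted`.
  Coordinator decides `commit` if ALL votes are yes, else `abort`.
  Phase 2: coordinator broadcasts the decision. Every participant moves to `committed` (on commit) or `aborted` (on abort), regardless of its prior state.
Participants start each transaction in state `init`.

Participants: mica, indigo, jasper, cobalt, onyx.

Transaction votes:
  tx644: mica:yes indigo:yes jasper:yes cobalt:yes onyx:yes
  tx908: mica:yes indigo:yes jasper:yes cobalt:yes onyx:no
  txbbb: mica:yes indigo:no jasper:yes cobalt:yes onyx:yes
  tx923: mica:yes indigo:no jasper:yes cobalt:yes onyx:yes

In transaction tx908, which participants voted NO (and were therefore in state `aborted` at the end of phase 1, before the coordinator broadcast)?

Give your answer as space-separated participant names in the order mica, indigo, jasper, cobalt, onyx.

Txn tx908 phase 1: mica yes -> prepared; indigo yes -> prepared; jasper yes -> prepared; cobalt yes -> prepared; onyx no -> aborted

Answer: onyx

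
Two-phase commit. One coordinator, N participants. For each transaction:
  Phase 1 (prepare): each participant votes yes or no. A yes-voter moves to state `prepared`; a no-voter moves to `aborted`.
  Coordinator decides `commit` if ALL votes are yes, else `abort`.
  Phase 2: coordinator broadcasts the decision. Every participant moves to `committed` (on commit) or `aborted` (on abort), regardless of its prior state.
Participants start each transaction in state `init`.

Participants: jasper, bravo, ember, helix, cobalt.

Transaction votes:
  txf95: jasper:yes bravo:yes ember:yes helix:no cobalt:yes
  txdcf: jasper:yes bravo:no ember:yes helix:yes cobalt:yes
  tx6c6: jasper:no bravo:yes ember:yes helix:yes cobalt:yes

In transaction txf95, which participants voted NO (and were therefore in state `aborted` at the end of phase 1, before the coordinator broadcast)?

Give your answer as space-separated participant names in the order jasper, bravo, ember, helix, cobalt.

Answer: helix

Derivation:
Txn txf95 phase 1: jasper yes -> prepared; bravo yes -> prepared; ember yes -> prepared; helix no -> aborted; cobalt yes -> prepared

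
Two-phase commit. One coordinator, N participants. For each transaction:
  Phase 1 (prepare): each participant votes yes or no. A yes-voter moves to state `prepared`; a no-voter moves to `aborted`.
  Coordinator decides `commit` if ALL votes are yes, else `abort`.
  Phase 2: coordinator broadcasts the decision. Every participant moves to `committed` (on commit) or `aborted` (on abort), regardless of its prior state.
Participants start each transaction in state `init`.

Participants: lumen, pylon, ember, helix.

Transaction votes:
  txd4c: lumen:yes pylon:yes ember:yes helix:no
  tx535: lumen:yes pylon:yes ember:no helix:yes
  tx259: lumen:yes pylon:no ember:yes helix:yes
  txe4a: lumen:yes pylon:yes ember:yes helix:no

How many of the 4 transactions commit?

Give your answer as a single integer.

Answer: 0

Derivation:
txd4c: no from helix -> abort (commits=0)
tx535: no from ember -> abort (commits=0)
tx259: no from pylon -> abort (commits=0)
txe4a: no from helix -> abort (commits=0)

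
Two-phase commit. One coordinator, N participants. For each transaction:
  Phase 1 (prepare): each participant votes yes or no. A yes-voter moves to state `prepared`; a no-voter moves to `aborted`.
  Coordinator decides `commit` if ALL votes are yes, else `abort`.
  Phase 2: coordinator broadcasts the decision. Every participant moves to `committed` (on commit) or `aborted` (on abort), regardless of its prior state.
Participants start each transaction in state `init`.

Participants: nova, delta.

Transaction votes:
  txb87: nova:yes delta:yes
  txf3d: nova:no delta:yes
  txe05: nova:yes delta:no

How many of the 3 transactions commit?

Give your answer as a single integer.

txb87: all yes -> commit (commits=1)
txf3d: no from nova -> abort (commits=1)
txe05: no from delta -> abort (commits=1)

Answer: 1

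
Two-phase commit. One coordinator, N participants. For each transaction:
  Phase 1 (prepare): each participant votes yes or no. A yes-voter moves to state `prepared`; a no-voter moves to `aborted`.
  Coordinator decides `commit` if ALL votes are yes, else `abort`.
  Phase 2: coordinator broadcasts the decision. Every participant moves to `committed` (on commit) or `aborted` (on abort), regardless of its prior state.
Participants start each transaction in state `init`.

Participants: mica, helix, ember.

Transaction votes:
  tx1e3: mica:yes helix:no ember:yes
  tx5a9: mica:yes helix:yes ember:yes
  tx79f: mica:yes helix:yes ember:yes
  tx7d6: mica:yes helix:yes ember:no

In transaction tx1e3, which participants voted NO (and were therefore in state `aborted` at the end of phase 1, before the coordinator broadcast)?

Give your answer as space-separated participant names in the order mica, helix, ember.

Answer: helix

Derivation:
Txn tx1e3 phase 1: mica yes -> prepared; helix no -> aborted; ember yes -> prepared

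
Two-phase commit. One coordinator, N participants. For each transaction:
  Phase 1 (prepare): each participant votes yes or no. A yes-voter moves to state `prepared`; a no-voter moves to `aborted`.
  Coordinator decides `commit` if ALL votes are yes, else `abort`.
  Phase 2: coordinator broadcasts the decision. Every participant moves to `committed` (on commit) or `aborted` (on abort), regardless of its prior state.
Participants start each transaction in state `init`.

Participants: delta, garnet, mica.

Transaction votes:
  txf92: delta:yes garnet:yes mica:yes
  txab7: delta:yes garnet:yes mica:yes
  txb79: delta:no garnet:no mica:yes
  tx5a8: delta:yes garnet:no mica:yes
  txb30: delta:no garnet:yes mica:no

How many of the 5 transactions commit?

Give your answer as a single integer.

Answer: 2

Derivation:
txf92: all yes -> commit (commits=1)
txab7: all yes -> commit (commits=2)
txb79: no from delta, garnet -> abort (commits=2)
tx5a8: no from garnet -> abort (commits=2)
txb30: no from delta, mica -> abort (commits=2)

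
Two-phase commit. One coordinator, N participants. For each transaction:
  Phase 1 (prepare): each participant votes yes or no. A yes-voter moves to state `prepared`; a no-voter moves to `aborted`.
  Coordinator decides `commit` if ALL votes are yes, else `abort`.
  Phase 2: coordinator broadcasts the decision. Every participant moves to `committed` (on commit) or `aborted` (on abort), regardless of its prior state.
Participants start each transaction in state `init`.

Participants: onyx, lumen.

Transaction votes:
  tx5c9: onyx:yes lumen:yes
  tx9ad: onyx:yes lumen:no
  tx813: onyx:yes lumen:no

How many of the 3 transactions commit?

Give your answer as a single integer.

Answer: 1

Derivation:
tx5c9: all yes -> commit (commits=1)
tx9ad: no from lumen -> abort (commits=1)
tx813: no from lumen -> abort (commits=1)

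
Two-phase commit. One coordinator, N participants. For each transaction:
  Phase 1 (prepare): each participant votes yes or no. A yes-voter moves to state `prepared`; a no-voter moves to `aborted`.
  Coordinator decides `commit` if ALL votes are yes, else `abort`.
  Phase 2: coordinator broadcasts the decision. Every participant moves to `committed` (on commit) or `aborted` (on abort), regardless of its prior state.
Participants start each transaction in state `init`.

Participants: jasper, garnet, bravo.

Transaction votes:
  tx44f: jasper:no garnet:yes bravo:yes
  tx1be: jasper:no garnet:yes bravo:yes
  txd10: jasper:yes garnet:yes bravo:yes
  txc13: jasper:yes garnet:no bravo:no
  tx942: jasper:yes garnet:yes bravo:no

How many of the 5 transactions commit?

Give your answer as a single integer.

Answer: 1

Derivation:
tx44f: no from jasper -> abort (commits=0)
tx1be: no from jasper -> abort (commits=0)
txd10: all yes -> commit (commits=1)
txc13: no from garnet, bravo -> abort (commits=1)
tx942: no from bravo -> abort (commits=1)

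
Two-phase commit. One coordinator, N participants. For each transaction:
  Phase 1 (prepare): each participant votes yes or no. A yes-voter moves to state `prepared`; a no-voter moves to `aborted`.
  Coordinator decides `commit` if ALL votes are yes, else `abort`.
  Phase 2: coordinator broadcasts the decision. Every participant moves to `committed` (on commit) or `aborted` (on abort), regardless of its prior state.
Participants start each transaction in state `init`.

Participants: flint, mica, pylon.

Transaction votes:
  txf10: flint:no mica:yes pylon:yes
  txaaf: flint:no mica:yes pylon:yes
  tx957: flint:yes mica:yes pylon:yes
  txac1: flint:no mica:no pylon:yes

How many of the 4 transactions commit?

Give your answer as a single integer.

Answer: 1

Derivation:
txf10: no from flint -> abort (commits=0)
txaaf: no from flint -> abort (commits=0)
tx957: all yes -> commit (commits=1)
txac1: no from flint, mica -> abort (commits=1)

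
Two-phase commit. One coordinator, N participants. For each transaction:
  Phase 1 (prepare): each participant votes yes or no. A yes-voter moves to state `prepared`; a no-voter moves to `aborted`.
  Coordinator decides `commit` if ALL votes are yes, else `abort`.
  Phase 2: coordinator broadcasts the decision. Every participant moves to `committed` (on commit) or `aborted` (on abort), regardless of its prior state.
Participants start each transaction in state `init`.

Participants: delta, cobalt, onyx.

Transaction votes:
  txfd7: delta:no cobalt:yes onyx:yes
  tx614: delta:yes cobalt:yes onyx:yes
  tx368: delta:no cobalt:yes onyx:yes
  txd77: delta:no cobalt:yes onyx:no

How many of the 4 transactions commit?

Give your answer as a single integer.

Answer: 1

Derivation:
txfd7: no from delta -> abort (commits=0)
tx614: all yes -> commit (commits=1)
tx368: no from delta -> abort (commits=1)
txd77: no from delta, onyx -> abort (commits=1)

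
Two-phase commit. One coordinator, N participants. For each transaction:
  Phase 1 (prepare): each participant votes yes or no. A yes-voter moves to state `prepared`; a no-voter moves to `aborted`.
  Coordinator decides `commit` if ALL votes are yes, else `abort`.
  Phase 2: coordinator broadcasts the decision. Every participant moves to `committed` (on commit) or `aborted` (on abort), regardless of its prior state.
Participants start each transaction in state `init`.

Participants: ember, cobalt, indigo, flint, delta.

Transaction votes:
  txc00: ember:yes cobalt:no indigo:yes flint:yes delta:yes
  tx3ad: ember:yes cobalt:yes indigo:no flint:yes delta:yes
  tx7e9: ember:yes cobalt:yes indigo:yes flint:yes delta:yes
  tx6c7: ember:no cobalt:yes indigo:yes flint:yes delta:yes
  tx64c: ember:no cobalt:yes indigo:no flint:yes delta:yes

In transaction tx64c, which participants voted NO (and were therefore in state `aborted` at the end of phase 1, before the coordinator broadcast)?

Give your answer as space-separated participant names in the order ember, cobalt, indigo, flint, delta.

Answer: ember indigo

Derivation:
Txn tx64c phase 1: ember no -> aborted; cobalt yes -> prepared; indigo no -> aborted; flint yes -> prepared; delta yes -> prepared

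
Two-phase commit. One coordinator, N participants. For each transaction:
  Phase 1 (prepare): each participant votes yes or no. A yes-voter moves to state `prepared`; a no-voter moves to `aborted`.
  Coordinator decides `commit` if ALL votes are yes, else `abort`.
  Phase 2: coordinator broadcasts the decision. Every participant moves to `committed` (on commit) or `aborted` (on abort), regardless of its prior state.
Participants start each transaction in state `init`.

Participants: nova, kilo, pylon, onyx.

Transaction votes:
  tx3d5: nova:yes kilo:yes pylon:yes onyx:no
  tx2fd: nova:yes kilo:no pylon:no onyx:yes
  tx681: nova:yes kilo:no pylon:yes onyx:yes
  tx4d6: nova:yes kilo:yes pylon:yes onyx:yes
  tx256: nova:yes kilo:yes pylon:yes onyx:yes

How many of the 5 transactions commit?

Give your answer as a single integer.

Answer: 2

Derivation:
tx3d5: no from onyx -> abort (commits=0)
tx2fd: no from kilo, pylon -> abort (commits=0)
tx681: no from kilo -> abort (commits=0)
tx4d6: all yes -> commit (commits=1)
tx256: all yes -> commit (commits=2)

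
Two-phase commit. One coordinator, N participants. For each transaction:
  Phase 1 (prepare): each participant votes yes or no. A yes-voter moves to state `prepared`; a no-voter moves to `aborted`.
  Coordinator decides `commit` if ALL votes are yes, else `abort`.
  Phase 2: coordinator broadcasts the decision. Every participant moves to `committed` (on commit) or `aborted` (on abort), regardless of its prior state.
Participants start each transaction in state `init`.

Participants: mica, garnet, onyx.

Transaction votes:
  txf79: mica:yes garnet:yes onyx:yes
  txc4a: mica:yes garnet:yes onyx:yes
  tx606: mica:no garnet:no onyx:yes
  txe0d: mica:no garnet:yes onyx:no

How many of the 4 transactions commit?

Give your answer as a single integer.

Answer: 2

Derivation:
txf79: all yes -> commit (commits=1)
txc4a: all yes -> commit (commits=2)
tx606: no from mica, garnet -> abort (commits=2)
txe0d: no from mica, onyx -> abort (commits=2)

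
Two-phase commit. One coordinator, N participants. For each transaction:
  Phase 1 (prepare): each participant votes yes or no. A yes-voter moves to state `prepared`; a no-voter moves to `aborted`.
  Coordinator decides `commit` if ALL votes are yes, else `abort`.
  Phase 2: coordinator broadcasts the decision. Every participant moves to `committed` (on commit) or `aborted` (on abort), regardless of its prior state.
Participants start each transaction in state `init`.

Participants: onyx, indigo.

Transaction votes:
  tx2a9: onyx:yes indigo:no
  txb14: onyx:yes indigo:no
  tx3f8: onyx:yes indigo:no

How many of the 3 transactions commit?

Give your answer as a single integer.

tx2a9: no from indigo -> abort (commits=0)
txb14: no from indigo -> abort (commits=0)
tx3f8: no from indigo -> abort (commits=0)

Answer: 0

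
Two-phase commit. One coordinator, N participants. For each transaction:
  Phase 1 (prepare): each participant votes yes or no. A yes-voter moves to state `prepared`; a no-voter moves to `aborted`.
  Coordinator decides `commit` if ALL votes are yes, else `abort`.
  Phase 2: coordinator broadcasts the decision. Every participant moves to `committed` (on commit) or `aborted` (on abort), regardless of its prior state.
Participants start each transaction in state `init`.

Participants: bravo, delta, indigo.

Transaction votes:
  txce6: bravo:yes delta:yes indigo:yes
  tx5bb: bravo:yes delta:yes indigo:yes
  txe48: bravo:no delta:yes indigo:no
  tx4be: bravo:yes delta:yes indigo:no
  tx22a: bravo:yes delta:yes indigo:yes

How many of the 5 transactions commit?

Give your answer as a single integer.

txce6: all yes -> commit (commits=1)
tx5bb: all yes -> commit (commits=2)
txe48: no from bravo, indigo -> abort (commits=2)
tx4be: no from indigo -> abort (commits=2)
tx22a: all yes -> commit (commits=3)

Answer: 3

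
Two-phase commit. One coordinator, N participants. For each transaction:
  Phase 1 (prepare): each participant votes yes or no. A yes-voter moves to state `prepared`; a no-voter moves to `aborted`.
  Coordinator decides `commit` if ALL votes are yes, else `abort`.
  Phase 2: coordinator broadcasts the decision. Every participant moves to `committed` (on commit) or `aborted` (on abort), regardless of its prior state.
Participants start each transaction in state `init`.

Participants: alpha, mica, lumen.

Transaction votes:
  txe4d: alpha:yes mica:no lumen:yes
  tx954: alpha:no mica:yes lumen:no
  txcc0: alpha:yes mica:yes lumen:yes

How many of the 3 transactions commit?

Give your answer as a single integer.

txe4d: no from mica -> abort (commits=0)
tx954: no from alpha, lumen -> abort (commits=0)
txcc0: all yes -> commit (commits=1)

Answer: 1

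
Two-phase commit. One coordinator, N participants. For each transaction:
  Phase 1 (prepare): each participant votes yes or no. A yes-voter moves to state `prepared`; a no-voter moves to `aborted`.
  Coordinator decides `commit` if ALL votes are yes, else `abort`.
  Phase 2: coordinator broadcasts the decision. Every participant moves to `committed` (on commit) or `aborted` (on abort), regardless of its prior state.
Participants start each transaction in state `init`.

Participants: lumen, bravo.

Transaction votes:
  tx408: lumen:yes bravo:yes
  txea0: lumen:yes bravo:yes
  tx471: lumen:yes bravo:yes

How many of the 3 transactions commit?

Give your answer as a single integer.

Answer: 3

Derivation:
tx408: all yes -> commit (commits=1)
txea0: all yes -> commit (commits=2)
tx471: all yes -> commit (commits=3)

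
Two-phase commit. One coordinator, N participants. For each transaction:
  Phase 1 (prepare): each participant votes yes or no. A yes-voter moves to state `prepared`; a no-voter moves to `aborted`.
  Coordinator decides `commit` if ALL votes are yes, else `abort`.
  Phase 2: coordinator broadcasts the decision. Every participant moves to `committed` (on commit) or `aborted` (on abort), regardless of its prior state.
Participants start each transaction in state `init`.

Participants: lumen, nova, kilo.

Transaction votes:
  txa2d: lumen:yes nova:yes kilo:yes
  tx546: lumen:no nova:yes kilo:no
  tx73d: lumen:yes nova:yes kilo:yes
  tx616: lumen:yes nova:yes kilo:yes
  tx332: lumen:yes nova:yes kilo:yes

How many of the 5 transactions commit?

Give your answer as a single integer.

Answer: 4

Derivation:
txa2d: all yes -> commit (commits=1)
tx546: no from lumen, kilo -> abort (commits=1)
tx73d: all yes -> commit (commits=2)
tx616: all yes -> commit (commits=3)
tx332: all yes -> commit (commits=4)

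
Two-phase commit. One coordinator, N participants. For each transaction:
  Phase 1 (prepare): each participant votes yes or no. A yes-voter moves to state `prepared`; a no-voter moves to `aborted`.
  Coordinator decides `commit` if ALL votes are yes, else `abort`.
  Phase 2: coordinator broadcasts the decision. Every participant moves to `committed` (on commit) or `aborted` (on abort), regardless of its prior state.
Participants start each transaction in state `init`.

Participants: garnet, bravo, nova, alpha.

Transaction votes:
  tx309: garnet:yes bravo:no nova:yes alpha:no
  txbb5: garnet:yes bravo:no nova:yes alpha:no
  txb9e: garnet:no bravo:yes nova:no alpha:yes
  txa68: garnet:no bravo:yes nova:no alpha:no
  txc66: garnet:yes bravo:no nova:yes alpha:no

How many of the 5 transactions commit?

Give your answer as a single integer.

tx309: no from bravo, alpha -> abort (commits=0)
txbb5: no from bravo, alpha -> abort (commits=0)
txb9e: no from garnet, nova -> abort (commits=0)
txa68: no from garnet, nova, alpha -> abort (commits=0)
txc66: no from bravo, alpha -> abort (commits=0)

Answer: 0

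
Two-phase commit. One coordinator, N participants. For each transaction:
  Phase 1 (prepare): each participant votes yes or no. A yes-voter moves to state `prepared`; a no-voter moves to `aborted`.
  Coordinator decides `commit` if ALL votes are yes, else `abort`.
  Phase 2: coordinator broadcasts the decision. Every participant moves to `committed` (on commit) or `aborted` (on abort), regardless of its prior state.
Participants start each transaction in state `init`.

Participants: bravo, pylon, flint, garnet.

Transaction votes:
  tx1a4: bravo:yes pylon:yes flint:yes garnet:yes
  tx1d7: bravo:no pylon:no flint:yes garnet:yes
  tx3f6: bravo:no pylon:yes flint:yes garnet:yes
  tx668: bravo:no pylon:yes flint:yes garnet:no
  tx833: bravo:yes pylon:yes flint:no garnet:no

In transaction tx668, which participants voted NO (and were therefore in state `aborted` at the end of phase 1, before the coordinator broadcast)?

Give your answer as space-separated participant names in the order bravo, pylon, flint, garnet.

Txn tx668 phase 1: bravo no -> aborted; pylon yes -> prepared; flint yes -> prepared; garnet no -> aborted

Answer: bravo garnet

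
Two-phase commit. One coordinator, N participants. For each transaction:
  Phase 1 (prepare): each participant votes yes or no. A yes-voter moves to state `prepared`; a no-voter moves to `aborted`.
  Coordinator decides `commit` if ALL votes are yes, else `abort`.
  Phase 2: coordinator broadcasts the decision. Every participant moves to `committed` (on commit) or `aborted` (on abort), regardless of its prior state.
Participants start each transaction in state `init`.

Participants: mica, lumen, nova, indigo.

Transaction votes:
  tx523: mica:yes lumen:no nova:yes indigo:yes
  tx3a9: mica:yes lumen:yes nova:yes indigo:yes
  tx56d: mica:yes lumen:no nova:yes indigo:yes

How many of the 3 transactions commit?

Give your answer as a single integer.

tx523: no from lumen -> abort (commits=0)
tx3a9: all yes -> commit (commits=1)
tx56d: no from lumen -> abort (commits=1)

Answer: 1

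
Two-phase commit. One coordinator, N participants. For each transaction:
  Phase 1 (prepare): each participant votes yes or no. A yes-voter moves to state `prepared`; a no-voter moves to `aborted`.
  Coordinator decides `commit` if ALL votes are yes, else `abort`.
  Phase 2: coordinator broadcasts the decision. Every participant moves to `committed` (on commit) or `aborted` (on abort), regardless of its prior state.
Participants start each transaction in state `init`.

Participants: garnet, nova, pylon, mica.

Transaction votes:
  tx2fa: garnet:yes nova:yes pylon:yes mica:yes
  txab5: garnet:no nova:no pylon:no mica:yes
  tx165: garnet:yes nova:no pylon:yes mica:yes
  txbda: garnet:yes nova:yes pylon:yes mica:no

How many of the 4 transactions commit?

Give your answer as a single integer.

tx2fa: all yes -> commit (commits=1)
txab5: no from garnet, nova, pylon -> abort (commits=1)
tx165: no from nova -> abort (commits=1)
txbda: no from mica -> abort (commits=1)

Answer: 1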